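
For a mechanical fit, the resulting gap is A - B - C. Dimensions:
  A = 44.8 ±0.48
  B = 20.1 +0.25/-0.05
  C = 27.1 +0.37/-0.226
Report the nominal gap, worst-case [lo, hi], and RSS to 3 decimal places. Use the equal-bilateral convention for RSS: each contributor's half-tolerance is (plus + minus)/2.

Stack each dimension's contribution:
  +A: nom +44.800 → Σnom=44.800; wc +0.480/-0.480 → slack +0.480/-0.480; half-tol=0.480, Σhalf²=0.230400
  -B: nom -20.100 → Σnom=24.700; wc +0.050/-0.250 → slack +0.530/-0.730; half-tol=0.150, Σhalf²=0.252900
  -C: nom -27.100 → Σnom=-2.400; wc +0.226/-0.370 → slack +0.756/-1.100; half-tol=0.298, Σhalf²=0.341704
Nominal = -2.400. Worst-case = [-2.400 - 1.100, -2.400 + 0.756] = [-3.500, -1.644]. RSS = √0.341704 = 0.585.

nominal=-2.400 wc=[-3.500,-1.644] rss=0.585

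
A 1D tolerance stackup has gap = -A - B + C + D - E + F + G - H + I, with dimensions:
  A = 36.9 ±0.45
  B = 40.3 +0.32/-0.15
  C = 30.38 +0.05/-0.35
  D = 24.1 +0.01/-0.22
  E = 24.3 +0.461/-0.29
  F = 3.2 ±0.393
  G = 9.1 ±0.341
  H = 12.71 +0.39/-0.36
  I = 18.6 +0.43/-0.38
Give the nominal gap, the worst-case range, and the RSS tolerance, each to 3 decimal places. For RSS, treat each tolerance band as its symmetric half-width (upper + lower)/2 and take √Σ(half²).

Stack each dimension's contribution:
  -A: nom -36.900 → Σnom=-36.900; wc +0.450/-0.450 → slack +0.450/-0.450; half-tol=0.450, Σhalf²=0.202500
  -B: nom -40.300 → Σnom=-77.200; wc +0.150/-0.320 → slack +0.600/-0.770; half-tol=0.235, Σhalf²=0.257725
  +C: nom +30.380 → Σnom=-46.820; wc +0.050/-0.350 → slack +0.650/-1.120; half-tol=0.200, Σhalf²=0.297725
  +D: nom +24.100 → Σnom=-22.720; wc +0.010/-0.220 → slack +0.660/-1.340; half-tol=0.115, Σhalf²=0.310950
  -E: nom -24.300 → Σnom=-47.020; wc +0.290/-0.461 → slack +0.950/-1.801; half-tol=0.376, Σhalf²=0.451950
  +F: nom +3.200 → Σnom=-43.820; wc +0.393/-0.393 → slack +1.343/-2.194; half-tol=0.393, Σhalf²=0.606399
  +G: nom +9.100 → Σnom=-34.720; wc +0.341/-0.341 → slack +1.684/-2.535; half-tol=0.341, Σhalf²=0.722680
  -H: nom -12.710 → Σnom=-47.430; wc +0.360/-0.390 → slack +2.044/-2.925; half-tol=0.375, Σhalf²=0.863305
  +I: nom +18.600 → Σnom=-28.830; wc +0.430/-0.380 → slack +2.474/-3.305; half-tol=0.405, Σhalf²=1.027330
Nominal = -28.830. Worst-case = [-28.830 - 3.305, -28.830 + 2.474] = [-32.135, -26.356]. RSS = √1.027330 = 1.014.

nominal=-28.830 wc=[-32.135,-26.356] rss=1.014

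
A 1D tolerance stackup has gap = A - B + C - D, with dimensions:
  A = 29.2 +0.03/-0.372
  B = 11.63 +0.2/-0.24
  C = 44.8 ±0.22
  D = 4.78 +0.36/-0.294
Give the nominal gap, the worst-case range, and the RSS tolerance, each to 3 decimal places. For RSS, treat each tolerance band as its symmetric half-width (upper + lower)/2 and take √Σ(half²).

Stack each dimension's contribution:
  +A: nom +29.200 → Σnom=29.200; wc +0.030/-0.372 → slack +0.030/-0.372; half-tol=0.201, Σhalf²=0.040401
  -B: nom -11.630 → Σnom=17.570; wc +0.240/-0.200 → slack +0.270/-0.572; half-tol=0.220, Σhalf²=0.088801
  +C: nom +44.800 → Σnom=62.370; wc +0.220/-0.220 → slack +0.490/-0.792; half-tol=0.220, Σhalf²=0.137201
  -D: nom -4.780 → Σnom=57.590; wc +0.294/-0.360 → slack +0.784/-1.152; half-tol=0.327, Σhalf²=0.244130
Nominal = 57.590. Worst-case = [57.590 - 1.152, 57.590 + 0.784] = [56.438, 58.374]. RSS = √0.244130 = 0.494.

nominal=57.590 wc=[56.438,58.374] rss=0.494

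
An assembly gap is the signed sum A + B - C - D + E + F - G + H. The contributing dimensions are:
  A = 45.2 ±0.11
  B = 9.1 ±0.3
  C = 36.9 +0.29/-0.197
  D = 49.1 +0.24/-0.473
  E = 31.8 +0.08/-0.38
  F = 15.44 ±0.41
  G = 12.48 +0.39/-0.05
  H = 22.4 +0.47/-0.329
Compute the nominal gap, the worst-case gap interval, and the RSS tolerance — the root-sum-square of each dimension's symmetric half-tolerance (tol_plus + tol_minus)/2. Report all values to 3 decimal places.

nominal=25.460 wc=[23.011,27.550] rss=0.847

Stack each dimension's contribution:
  +A: nom +45.200 → Σnom=45.200; wc +0.110/-0.110 → slack +0.110/-0.110; half-tol=0.110, Σhalf²=0.012100
  +B: nom +9.100 → Σnom=54.300; wc +0.300/-0.300 → slack +0.410/-0.410; half-tol=0.300, Σhalf²=0.102100
  -C: nom -36.900 → Σnom=17.400; wc +0.197/-0.290 → slack +0.607/-0.700; half-tol=0.243, Σhalf²=0.161392
  -D: nom -49.100 → Σnom=-31.700; wc +0.473/-0.240 → slack +1.080/-0.940; half-tol=0.356, Σhalf²=0.288484
  +E: nom +31.800 → Σnom=0.100; wc +0.080/-0.380 → slack +1.160/-1.320; half-tol=0.230, Σhalf²=0.341384
  +F: nom +15.440 → Σnom=15.540; wc +0.410/-0.410 → slack +1.570/-1.730; half-tol=0.410, Σhalf²=0.509484
  -G: nom -12.480 → Σnom=3.060; wc +0.050/-0.390 → slack +1.620/-2.120; half-tol=0.220, Σhalf²=0.557884
  +H: nom +22.400 → Σnom=25.460; wc +0.470/-0.329 → slack +2.090/-2.449; half-tol=0.399, Σhalf²=0.717485
Nominal = 25.460. Worst-case = [25.460 - 2.449, 25.460 + 2.090] = [23.011, 27.550]. RSS = √0.717485 = 0.847.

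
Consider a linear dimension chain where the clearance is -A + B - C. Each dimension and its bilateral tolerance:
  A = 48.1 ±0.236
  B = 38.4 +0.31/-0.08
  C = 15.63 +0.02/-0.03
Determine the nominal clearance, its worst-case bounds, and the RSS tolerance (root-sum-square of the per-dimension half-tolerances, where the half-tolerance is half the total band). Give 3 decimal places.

Stack each dimension's contribution:
  -A: nom -48.100 → Σnom=-48.100; wc +0.236/-0.236 → slack +0.236/-0.236; half-tol=0.236, Σhalf²=0.055696
  +B: nom +38.400 → Σnom=-9.700; wc +0.310/-0.080 → slack +0.546/-0.316; half-tol=0.195, Σhalf²=0.093721
  -C: nom -15.630 → Σnom=-25.330; wc +0.030/-0.020 → slack +0.576/-0.336; half-tol=0.025, Σhalf²=0.094346
Nominal = -25.330. Worst-case = [-25.330 - 0.336, -25.330 + 0.576] = [-25.666, -24.754]. RSS = √0.094346 = 0.307.

nominal=-25.330 wc=[-25.666,-24.754] rss=0.307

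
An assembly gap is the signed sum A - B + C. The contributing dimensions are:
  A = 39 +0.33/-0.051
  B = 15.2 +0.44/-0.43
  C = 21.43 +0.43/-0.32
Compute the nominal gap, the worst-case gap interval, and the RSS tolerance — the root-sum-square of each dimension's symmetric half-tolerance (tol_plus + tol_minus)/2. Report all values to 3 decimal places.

Stack each dimension's contribution:
  +A: nom +39.000 → Σnom=39.000; wc +0.330/-0.051 → slack +0.330/-0.051; half-tol=0.191, Σhalf²=0.036290
  -B: nom -15.200 → Σnom=23.800; wc +0.430/-0.440 → slack +0.760/-0.491; half-tol=0.435, Σhalf²=0.225515
  +C: nom +21.430 → Σnom=45.230; wc +0.430/-0.320 → slack +1.190/-0.811; half-tol=0.375, Σhalf²=0.366140
Nominal = 45.230. Worst-case = [45.230 - 0.811, 45.230 + 1.190] = [44.419, 46.420]. RSS = √0.366140 = 0.605.

nominal=45.230 wc=[44.419,46.420] rss=0.605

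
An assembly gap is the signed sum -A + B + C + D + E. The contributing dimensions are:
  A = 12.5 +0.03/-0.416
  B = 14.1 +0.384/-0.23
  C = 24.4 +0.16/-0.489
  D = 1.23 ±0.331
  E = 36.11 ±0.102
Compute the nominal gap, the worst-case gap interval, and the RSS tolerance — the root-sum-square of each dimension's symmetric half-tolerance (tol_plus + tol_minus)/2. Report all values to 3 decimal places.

nominal=63.340 wc=[62.158,64.733] rss=0.608

Stack each dimension's contribution:
  -A: nom -12.500 → Σnom=-12.500; wc +0.416/-0.030 → slack +0.416/-0.030; half-tol=0.223, Σhalf²=0.049729
  +B: nom +14.100 → Σnom=1.600; wc +0.384/-0.230 → slack +0.800/-0.260; half-tol=0.307, Σhalf²=0.143978
  +C: nom +24.400 → Σnom=26.000; wc +0.160/-0.489 → slack +0.960/-0.749; half-tol=0.325, Σhalf²=0.249278
  +D: nom +1.230 → Σnom=27.230; wc +0.331/-0.331 → slack +1.291/-1.080; half-tol=0.331, Σhalf²=0.358839
  +E: nom +36.110 → Σnom=63.340; wc +0.102/-0.102 → slack +1.393/-1.182; half-tol=0.102, Σhalf²=0.369243
Nominal = 63.340. Worst-case = [63.340 - 1.182, 63.340 + 1.393] = [62.158, 64.733]. RSS = √0.369243 = 0.608.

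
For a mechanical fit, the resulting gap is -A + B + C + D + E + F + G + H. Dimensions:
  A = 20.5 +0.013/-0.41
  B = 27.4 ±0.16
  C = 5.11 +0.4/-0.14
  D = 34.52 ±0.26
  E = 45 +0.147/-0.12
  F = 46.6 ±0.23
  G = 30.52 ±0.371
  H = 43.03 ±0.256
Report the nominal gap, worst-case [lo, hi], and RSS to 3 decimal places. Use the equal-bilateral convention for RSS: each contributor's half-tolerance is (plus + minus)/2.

Stack each dimension's contribution:
  -A: nom -20.500 → Σnom=-20.500; wc +0.410/-0.013 → slack +0.410/-0.013; half-tol=0.211, Σhalf²=0.044732
  +B: nom +27.400 → Σnom=6.900; wc +0.160/-0.160 → slack +0.570/-0.173; half-tol=0.160, Σhalf²=0.070332
  +C: nom +5.110 → Σnom=12.010; wc +0.400/-0.140 → slack +0.970/-0.313; half-tol=0.270, Σhalf²=0.143232
  +D: nom +34.520 → Σnom=46.530; wc +0.260/-0.260 → slack +1.230/-0.573; half-tol=0.260, Σhalf²=0.210832
  +E: nom +45.000 → Σnom=91.530; wc +0.147/-0.120 → slack +1.377/-0.693; half-tol=0.134, Σhalf²=0.228655
  +F: nom +46.600 → Σnom=138.130; wc +0.230/-0.230 → slack +1.607/-0.923; half-tol=0.230, Σhalf²=0.281555
  +G: nom +30.520 → Σnom=168.650; wc +0.371/-0.371 → slack +1.978/-1.294; half-tol=0.371, Σhalf²=0.419196
  +H: nom +43.030 → Σnom=211.680; wc +0.256/-0.256 → slack +2.234/-1.550; half-tol=0.256, Σhalf²=0.484732
Nominal = 211.680. Worst-case = [211.680 - 1.550, 211.680 + 2.234] = [210.130, 213.914]. RSS = √0.484732 = 0.696.

nominal=211.680 wc=[210.130,213.914] rss=0.696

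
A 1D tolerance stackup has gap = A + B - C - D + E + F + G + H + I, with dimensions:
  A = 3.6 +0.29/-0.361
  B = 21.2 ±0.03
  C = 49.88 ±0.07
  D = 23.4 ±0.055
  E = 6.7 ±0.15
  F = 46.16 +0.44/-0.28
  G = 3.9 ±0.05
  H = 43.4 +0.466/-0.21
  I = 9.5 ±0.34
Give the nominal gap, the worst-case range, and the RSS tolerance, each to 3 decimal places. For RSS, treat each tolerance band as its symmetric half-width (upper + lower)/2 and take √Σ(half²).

Stack each dimension's contribution:
  +A: nom +3.600 → Σnom=3.600; wc +0.290/-0.361 → slack +0.290/-0.361; half-tol=0.326, Σhalf²=0.105950
  +B: nom +21.200 → Σnom=24.800; wc +0.030/-0.030 → slack +0.320/-0.391; half-tol=0.030, Σhalf²=0.106850
  -C: nom -49.880 → Σnom=-25.080; wc +0.070/-0.070 → slack +0.390/-0.461; half-tol=0.070, Σhalf²=0.111750
  -D: nom -23.400 → Σnom=-48.480; wc +0.055/-0.055 → slack +0.445/-0.516; half-tol=0.055, Σhalf²=0.114775
  +E: nom +6.700 → Σnom=-41.780; wc +0.150/-0.150 → slack +0.595/-0.666; half-tol=0.150, Σhalf²=0.137275
  +F: nom +46.160 → Σnom=4.380; wc +0.440/-0.280 → slack +1.035/-0.946; half-tol=0.360, Σhalf²=0.266875
  +G: nom +3.900 → Σnom=8.280; wc +0.050/-0.050 → slack +1.085/-0.996; half-tol=0.050, Σhalf²=0.269375
  +H: nom +43.400 → Σnom=51.680; wc +0.466/-0.210 → slack +1.551/-1.206; half-tol=0.338, Σhalf²=0.383619
  +I: nom +9.500 → Σnom=61.180; wc +0.340/-0.340 → slack +1.891/-1.546; half-tol=0.340, Σhalf²=0.499219
Nominal = 61.180. Worst-case = [61.180 - 1.546, 61.180 + 1.891] = [59.634, 63.071]. RSS = √0.499219 = 0.707.

nominal=61.180 wc=[59.634,63.071] rss=0.707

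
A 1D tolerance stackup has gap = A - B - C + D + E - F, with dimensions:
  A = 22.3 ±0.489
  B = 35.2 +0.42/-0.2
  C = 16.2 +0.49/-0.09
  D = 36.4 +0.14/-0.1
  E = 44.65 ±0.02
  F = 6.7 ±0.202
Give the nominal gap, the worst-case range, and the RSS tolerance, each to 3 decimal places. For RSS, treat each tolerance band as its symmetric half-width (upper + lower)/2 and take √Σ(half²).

Stack each dimension's contribution:
  +A: nom +22.300 → Σnom=22.300; wc +0.489/-0.489 → slack +0.489/-0.489; half-tol=0.489, Σhalf²=0.239121
  -B: nom -35.200 → Σnom=-12.900; wc +0.200/-0.420 → slack +0.689/-0.909; half-tol=0.310, Σhalf²=0.335221
  -C: nom -16.200 → Σnom=-29.100; wc +0.090/-0.490 → slack +0.779/-1.399; half-tol=0.290, Σhalf²=0.419321
  +D: nom +36.400 → Σnom=7.300; wc +0.140/-0.100 → slack +0.919/-1.499; half-tol=0.120, Σhalf²=0.433721
  +E: nom +44.650 → Σnom=51.950; wc +0.020/-0.020 → slack +0.939/-1.519; half-tol=0.020, Σhalf²=0.434121
  -F: nom -6.700 → Σnom=45.250; wc +0.202/-0.202 → slack +1.141/-1.721; half-tol=0.202, Σhalf²=0.474925
Nominal = 45.250. Worst-case = [45.250 - 1.721, 45.250 + 1.141] = [43.529, 46.391]. RSS = √0.474925 = 0.689.

nominal=45.250 wc=[43.529,46.391] rss=0.689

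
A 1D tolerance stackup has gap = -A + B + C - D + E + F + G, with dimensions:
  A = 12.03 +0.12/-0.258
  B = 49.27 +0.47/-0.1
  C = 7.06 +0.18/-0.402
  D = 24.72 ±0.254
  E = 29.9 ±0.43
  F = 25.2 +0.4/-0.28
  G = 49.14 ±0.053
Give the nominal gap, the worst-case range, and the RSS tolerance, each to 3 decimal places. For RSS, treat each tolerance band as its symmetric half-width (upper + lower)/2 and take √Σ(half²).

Stack each dimension's contribution:
  -A: nom -12.030 → Σnom=-12.030; wc +0.258/-0.120 → slack +0.258/-0.120; half-tol=0.189, Σhalf²=0.035721
  +B: nom +49.270 → Σnom=37.240; wc +0.470/-0.100 → slack +0.728/-0.220; half-tol=0.285, Σhalf²=0.116946
  +C: nom +7.060 → Σnom=44.300; wc +0.180/-0.402 → slack +0.908/-0.622; half-tol=0.291, Σhalf²=0.201627
  -D: nom -24.720 → Σnom=19.580; wc +0.254/-0.254 → slack +1.162/-0.876; half-tol=0.254, Σhalf²=0.266143
  +E: nom +29.900 → Σnom=49.480; wc +0.430/-0.430 → slack +1.592/-1.306; half-tol=0.430, Σhalf²=0.451043
  +F: nom +25.200 → Σnom=74.680; wc +0.400/-0.280 → slack +1.992/-1.586; half-tol=0.340, Σhalf²=0.566643
  +G: nom +49.140 → Σnom=123.820; wc +0.053/-0.053 → slack +2.045/-1.639; half-tol=0.053, Σhalf²=0.569452
Nominal = 123.820. Worst-case = [123.820 - 1.639, 123.820 + 2.045] = [122.181, 125.865]. RSS = √0.569452 = 0.755.

nominal=123.820 wc=[122.181,125.865] rss=0.755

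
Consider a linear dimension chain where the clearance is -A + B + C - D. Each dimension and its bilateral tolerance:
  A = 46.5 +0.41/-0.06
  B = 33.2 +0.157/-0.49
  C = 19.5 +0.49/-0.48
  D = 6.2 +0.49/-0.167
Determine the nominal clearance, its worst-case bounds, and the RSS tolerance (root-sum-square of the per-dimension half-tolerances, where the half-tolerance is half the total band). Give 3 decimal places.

nominal=0.000 wc=[-1.870,0.874] rss=0.709

Stack each dimension's contribution:
  -A: nom -46.500 → Σnom=-46.500; wc +0.060/-0.410 → slack +0.060/-0.410; half-tol=0.235, Σhalf²=0.055225
  +B: nom +33.200 → Σnom=-13.300; wc +0.157/-0.490 → slack +0.217/-0.900; half-tol=0.324, Σhalf²=0.159877
  +C: nom +19.500 → Σnom=6.200; wc +0.490/-0.480 → slack +0.707/-1.380; half-tol=0.485, Σhalf²=0.395102
  -D: nom -6.200 → Σnom=0.000; wc +0.167/-0.490 → slack +0.874/-1.870; half-tol=0.329, Σhalf²=0.503015
Nominal = 0.000. Worst-case = [0.000 - 1.870, 0.000 + 0.874] = [-1.870, 0.874]. RSS = √0.503015 = 0.709.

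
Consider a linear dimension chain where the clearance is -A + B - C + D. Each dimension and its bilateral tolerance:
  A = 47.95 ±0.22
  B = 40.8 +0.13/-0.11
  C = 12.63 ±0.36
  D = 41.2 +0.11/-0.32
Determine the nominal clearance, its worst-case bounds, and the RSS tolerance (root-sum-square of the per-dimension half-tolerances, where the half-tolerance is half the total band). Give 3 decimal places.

Stack each dimension's contribution:
  -A: nom -47.950 → Σnom=-47.950; wc +0.220/-0.220 → slack +0.220/-0.220; half-tol=0.220, Σhalf²=0.048400
  +B: nom +40.800 → Σnom=-7.150; wc +0.130/-0.110 → slack +0.350/-0.330; half-tol=0.120, Σhalf²=0.062800
  -C: nom -12.630 → Σnom=-19.780; wc +0.360/-0.360 → slack +0.710/-0.690; half-tol=0.360, Σhalf²=0.192400
  +D: nom +41.200 → Σnom=21.420; wc +0.110/-0.320 → slack +0.820/-1.010; half-tol=0.215, Σhalf²=0.238625
Nominal = 21.420. Worst-case = [21.420 - 1.010, 21.420 + 0.820] = [20.410, 22.240]. RSS = √0.238625 = 0.488.

nominal=21.420 wc=[20.410,22.240] rss=0.488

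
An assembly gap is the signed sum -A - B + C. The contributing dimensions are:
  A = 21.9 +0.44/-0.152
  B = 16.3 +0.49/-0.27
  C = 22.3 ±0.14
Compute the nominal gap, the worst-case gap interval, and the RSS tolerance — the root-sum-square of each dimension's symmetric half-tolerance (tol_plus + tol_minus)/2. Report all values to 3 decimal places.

nominal=-15.900 wc=[-16.970,-15.338] rss=0.502

Stack each dimension's contribution:
  -A: nom -21.900 → Σnom=-21.900; wc +0.152/-0.440 → slack +0.152/-0.440; half-tol=0.296, Σhalf²=0.087616
  -B: nom -16.300 → Σnom=-38.200; wc +0.270/-0.490 → slack +0.422/-0.930; half-tol=0.380, Σhalf²=0.232016
  +C: nom +22.300 → Σnom=-15.900; wc +0.140/-0.140 → slack +0.562/-1.070; half-tol=0.140, Σhalf²=0.251616
Nominal = -15.900. Worst-case = [-15.900 - 1.070, -15.900 + 0.562] = [-16.970, -15.338]. RSS = √0.251616 = 0.502.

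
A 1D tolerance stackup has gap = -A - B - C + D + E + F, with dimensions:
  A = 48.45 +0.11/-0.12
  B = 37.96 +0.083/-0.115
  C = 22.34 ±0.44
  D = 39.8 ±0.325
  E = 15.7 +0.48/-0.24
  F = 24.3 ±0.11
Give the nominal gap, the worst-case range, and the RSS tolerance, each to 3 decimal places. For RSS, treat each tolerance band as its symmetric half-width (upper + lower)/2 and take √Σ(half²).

Stack each dimension's contribution:
  -A: nom -48.450 → Σnom=-48.450; wc +0.120/-0.110 → slack +0.120/-0.110; half-tol=0.115, Σhalf²=0.013225
  -B: nom -37.960 → Σnom=-86.410; wc +0.115/-0.083 → slack +0.235/-0.193; half-tol=0.099, Σhalf²=0.023026
  -C: nom -22.340 → Σnom=-108.750; wc +0.440/-0.440 → slack +0.675/-0.633; half-tol=0.440, Σhalf²=0.216626
  +D: nom +39.800 → Σnom=-68.950; wc +0.325/-0.325 → slack +1.000/-0.958; half-tol=0.325, Σhalf²=0.322251
  +E: nom +15.700 → Σnom=-53.250; wc +0.480/-0.240 → slack +1.480/-1.198; half-tol=0.360, Σhalf²=0.451851
  +F: nom +24.300 → Σnom=-28.950; wc +0.110/-0.110 → slack +1.590/-1.308; half-tol=0.110, Σhalf²=0.463951
Nominal = -28.950. Worst-case = [-28.950 - 1.308, -28.950 + 1.590] = [-30.258, -27.360]. RSS = √0.463951 = 0.681.

nominal=-28.950 wc=[-30.258,-27.360] rss=0.681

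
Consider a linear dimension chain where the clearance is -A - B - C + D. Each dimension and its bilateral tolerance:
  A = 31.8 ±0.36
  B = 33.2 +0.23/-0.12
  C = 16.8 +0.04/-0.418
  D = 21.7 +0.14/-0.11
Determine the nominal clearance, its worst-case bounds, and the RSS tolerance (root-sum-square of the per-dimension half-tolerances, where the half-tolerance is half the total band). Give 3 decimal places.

Stack each dimension's contribution:
  -A: nom -31.800 → Σnom=-31.800; wc +0.360/-0.360 → slack +0.360/-0.360; half-tol=0.360, Σhalf²=0.129600
  -B: nom -33.200 → Σnom=-65.000; wc +0.120/-0.230 → slack +0.480/-0.590; half-tol=0.175, Σhalf²=0.160225
  -C: nom -16.800 → Σnom=-81.800; wc +0.418/-0.040 → slack +0.898/-0.630; half-tol=0.229, Σhalf²=0.212666
  +D: nom +21.700 → Σnom=-60.100; wc +0.140/-0.110 → slack +1.038/-0.740; half-tol=0.125, Σhalf²=0.228291
Nominal = -60.100. Worst-case = [-60.100 - 0.740, -60.100 + 1.038] = [-60.840, -59.062]. RSS = √0.228291 = 0.478.

nominal=-60.100 wc=[-60.840,-59.062] rss=0.478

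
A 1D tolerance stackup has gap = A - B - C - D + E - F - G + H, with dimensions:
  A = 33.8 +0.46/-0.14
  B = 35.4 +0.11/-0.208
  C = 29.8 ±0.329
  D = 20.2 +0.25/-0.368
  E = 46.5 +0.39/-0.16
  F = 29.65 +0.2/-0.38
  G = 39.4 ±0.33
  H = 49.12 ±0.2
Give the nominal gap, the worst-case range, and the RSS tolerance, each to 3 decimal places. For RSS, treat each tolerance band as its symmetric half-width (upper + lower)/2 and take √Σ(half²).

nominal=-25.030 wc=[-26.749,-22.365] rss=0.792

Stack each dimension's contribution:
  +A: nom +33.800 → Σnom=33.800; wc +0.460/-0.140 → slack +0.460/-0.140; half-tol=0.300, Σhalf²=0.090000
  -B: nom -35.400 → Σnom=-1.600; wc +0.208/-0.110 → slack +0.668/-0.250; half-tol=0.159, Σhalf²=0.115281
  -C: nom -29.800 → Σnom=-31.400; wc +0.329/-0.329 → slack +0.997/-0.579; half-tol=0.329, Σhalf²=0.223522
  -D: nom -20.200 → Σnom=-51.600; wc +0.368/-0.250 → slack +1.365/-0.829; half-tol=0.309, Σhalf²=0.319003
  +E: nom +46.500 → Σnom=-5.100; wc +0.390/-0.160 → slack +1.755/-0.989; half-tol=0.275, Σhalf²=0.394628
  -F: nom -29.650 → Σnom=-34.750; wc +0.380/-0.200 → slack +2.135/-1.189; half-tol=0.290, Σhalf²=0.478728
  -G: nom -39.400 → Σnom=-74.150; wc +0.330/-0.330 → slack +2.465/-1.519; half-tol=0.330, Σhalf²=0.587628
  +H: nom +49.120 → Σnom=-25.030; wc +0.200/-0.200 → slack +2.665/-1.719; half-tol=0.200, Σhalf²=0.627628
Nominal = -25.030. Worst-case = [-25.030 - 1.719, -25.030 + 2.665] = [-26.749, -22.365]. RSS = √0.627628 = 0.792.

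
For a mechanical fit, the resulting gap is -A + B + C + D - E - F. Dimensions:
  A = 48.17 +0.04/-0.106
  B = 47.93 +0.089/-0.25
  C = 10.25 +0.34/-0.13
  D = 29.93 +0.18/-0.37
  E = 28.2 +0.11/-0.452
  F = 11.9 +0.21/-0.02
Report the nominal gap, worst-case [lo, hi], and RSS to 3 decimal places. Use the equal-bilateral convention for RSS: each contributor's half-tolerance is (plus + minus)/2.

nominal=-0.160 wc=[-1.270,1.027] rss=0.507

Stack each dimension's contribution:
  -A: nom -48.170 → Σnom=-48.170; wc +0.106/-0.040 → slack +0.106/-0.040; half-tol=0.073, Σhalf²=0.005329
  +B: nom +47.930 → Σnom=-0.240; wc +0.089/-0.250 → slack +0.195/-0.290; half-tol=0.169, Σhalf²=0.034059
  +C: nom +10.250 → Σnom=10.010; wc +0.340/-0.130 → slack +0.535/-0.420; half-tol=0.235, Σhalf²=0.089284
  +D: nom +29.930 → Σnom=39.940; wc +0.180/-0.370 → slack +0.715/-0.790; half-tol=0.275, Σhalf²=0.164909
  -E: nom -28.200 → Σnom=11.740; wc +0.452/-0.110 → slack +1.167/-0.900; half-tol=0.281, Σhalf²=0.243870
  -F: nom -11.900 → Σnom=-0.160; wc +0.020/-0.210 → slack +1.187/-1.110; half-tol=0.115, Σhalf²=0.257095
Nominal = -0.160. Worst-case = [-0.160 - 1.110, -0.160 + 1.187] = [-1.270, 1.027]. RSS = √0.257095 = 0.507.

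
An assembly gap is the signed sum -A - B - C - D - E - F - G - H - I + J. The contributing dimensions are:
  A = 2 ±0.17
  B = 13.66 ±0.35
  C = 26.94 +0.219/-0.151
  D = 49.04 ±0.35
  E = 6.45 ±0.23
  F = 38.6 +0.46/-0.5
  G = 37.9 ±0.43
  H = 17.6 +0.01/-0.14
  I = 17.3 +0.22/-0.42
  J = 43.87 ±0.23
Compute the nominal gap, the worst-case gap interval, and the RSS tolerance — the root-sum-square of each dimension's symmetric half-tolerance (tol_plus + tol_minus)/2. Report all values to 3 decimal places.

Stack each dimension's contribution:
  -A: nom -2.000 → Σnom=-2.000; wc +0.170/-0.170 → slack +0.170/-0.170; half-tol=0.170, Σhalf²=0.028900
  -B: nom -13.660 → Σnom=-15.660; wc +0.350/-0.350 → slack +0.520/-0.520; half-tol=0.350, Σhalf²=0.151400
  -C: nom -26.940 → Σnom=-42.600; wc +0.151/-0.219 → slack +0.671/-0.739; half-tol=0.185, Σhalf²=0.185625
  -D: nom -49.040 → Σnom=-91.640; wc +0.350/-0.350 → slack +1.021/-1.089; half-tol=0.350, Σhalf²=0.308125
  -E: nom -6.450 → Σnom=-98.090; wc +0.230/-0.230 → slack +1.251/-1.319; half-tol=0.230, Σhalf²=0.361025
  -F: nom -38.600 → Σnom=-136.690; wc +0.500/-0.460 → slack +1.751/-1.779; half-tol=0.480, Σhalf²=0.591425
  -G: nom -37.900 → Σnom=-174.590; wc +0.430/-0.430 → slack +2.181/-2.209; half-tol=0.430, Σhalf²=0.776325
  -H: nom -17.600 → Σnom=-192.190; wc +0.140/-0.010 → slack +2.321/-2.219; half-tol=0.075, Σhalf²=0.781950
  -I: nom -17.300 → Σnom=-209.490; wc +0.420/-0.220 → slack +2.741/-2.439; half-tol=0.320, Σhalf²=0.884350
  +J: nom +43.870 → Σnom=-165.620; wc +0.230/-0.230 → slack +2.971/-2.669; half-tol=0.230, Σhalf²=0.937250
Nominal = -165.620. Worst-case = [-165.620 - 2.669, -165.620 + 2.971] = [-168.289, -162.649]. RSS = √0.937250 = 0.968.

nominal=-165.620 wc=[-168.289,-162.649] rss=0.968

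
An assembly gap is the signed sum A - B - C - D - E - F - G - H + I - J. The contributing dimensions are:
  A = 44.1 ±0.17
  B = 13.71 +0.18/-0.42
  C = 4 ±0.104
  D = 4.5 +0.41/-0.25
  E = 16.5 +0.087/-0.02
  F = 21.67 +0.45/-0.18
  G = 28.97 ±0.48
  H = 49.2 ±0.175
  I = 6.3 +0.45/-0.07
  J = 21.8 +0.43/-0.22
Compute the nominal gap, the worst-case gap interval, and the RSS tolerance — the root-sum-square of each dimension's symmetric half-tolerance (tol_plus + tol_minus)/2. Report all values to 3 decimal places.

Stack each dimension's contribution:
  +A: nom +44.100 → Σnom=44.100; wc +0.170/-0.170 → slack +0.170/-0.170; half-tol=0.170, Σhalf²=0.028900
  -B: nom -13.710 → Σnom=30.390; wc +0.420/-0.180 → slack +0.590/-0.350; half-tol=0.300, Σhalf²=0.118900
  -C: nom -4.000 → Σnom=26.390; wc +0.104/-0.104 → slack +0.694/-0.454; half-tol=0.104, Σhalf²=0.129716
  -D: nom -4.500 → Σnom=21.890; wc +0.250/-0.410 → slack +0.944/-0.864; half-tol=0.330, Σhalf²=0.238616
  -E: nom -16.500 → Σnom=5.390; wc +0.020/-0.087 → slack +0.964/-0.951; half-tol=0.053, Σhalf²=0.241478
  -F: nom -21.670 → Σnom=-16.280; wc +0.180/-0.450 → slack +1.144/-1.401; half-tol=0.315, Σhalf²=0.340703
  -G: nom -28.970 → Σnom=-45.250; wc +0.480/-0.480 → slack +1.624/-1.881; half-tol=0.480, Σhalf²=0.571103
  -H: nom -49.200 → Σnom=-94.450; wc +0.175/-0.175 → slack +1.799/-2.056; half-tol=0.175, Σhalf²=0.601728
  +I: nom +6.300 → Σnom=-88.150; wc +0.450/-0.070 → slack +2.249/-2.126; half-tol=0.260, Σhalf²=0.669328
  -J: nom -21.800 → Σnom=-109.950; wc +0.220/-0.430 → slack +2.469/-2.556; half-tol=0.325, Σhalf²=0.774953
Nominal = -109.950. Worst-case = [-109.950 - 2.556, -109.950 + 2.469] = [-112.506, -107.481]. RSS = √0.774953 = 0.880.

nominal=-109.950 wc=[-112.506,-107.481] rss=0.880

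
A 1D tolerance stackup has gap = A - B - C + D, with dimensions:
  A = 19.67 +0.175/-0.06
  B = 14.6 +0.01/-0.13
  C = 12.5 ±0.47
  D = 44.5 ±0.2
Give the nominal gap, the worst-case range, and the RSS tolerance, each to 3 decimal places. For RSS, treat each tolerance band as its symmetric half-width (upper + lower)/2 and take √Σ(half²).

Stack each dimension's contribution:
  +A: nom +19.670 → Σnom=19.670; wc +0.175/-0.060 → slack +0.175/-0.060; half-tol=0.117, Σhalf²=0.013806
  -B: nom -14.600 → Σnom=5.070; wc +0.130/-0.010 → slack +0.305/-0.070; half-tol=0.070, Σhalf²=0.018706
  -C: nom -12.500 → Σnom=-7.430; wc +0.470/-0.470 → slack +0.775/-0.540; half-tol=0.470, Σhalf²=0.239606
  +D: nom +44.500 → Σnom=37.070; wc +0.200/-0.200 → slack +0.975/-0.740; half-tol=0.200, Σhalf²=0.279606
Nominal = 37.070. Worst-case = [37.070 - 0.740, 37.070 + 0.975] = [36.330, 38.045]. RSS = √0.279606 = 0.529.

nominal=37.070 wc=[36.330,38.045] rss=0.529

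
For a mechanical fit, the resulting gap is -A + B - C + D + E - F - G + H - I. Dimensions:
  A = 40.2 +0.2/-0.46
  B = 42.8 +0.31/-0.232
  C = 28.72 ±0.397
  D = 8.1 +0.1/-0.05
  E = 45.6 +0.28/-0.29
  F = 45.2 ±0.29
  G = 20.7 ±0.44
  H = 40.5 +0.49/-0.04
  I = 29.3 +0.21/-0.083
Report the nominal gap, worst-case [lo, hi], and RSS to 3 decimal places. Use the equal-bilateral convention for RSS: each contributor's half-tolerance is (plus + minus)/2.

nominal=-27.120 wc=[-29.269,-24.270] rss=0.892

Stack each dimension's contribution:
  -A: nom -40.200 → Σnom=-40.200; wc +0.460/-0.200 → slack +0.460/-0.200; half-tol=0.330, Σhalf²=0.108900
  +B: nom +42.800 → Σnom=2.600; wc +0.310/-0.232 → slack +0.770/-0.432; half-tol=0.271, Σhalf²=0.182341
  -C: nom -28.720 → Σnom=-26.120; wc +0.397/-0.397 → slack +1.167/-0.829; half-tol=0.397, Σhalf²=0.339950
  +D: nom +8.100 → Σnom=-18.020; wc +0.100/-0.050 → slack +1.267/-0.879; half-tol=0.075, Σhalf²=0.345575
  +E: nom +45.600 → Σnom=27.580; wc +0.280/-0.290 → slack +1.547/-1.169; half-tol=0.285, Σhalf²=0.426800
  -F: nom -45.200 → Σnom=-17.620; wc +0.290/-0.290 → slack +1.837/-1.459; half-tol=0.290, Σhalf²=0.510900
  -G: nom -20.700 → Σnom=-38.320; wc +0.440/-0.440 → slack +2.277/-1.899; half-tol=0.440, Σhalf²=0.704500
  +H: nom +40.500 → Σnom=2.180; wc +0.490/-0.040 → slack +2.767/-1.939; half-tol=0.265, Σhalf²=0.774725
  -I: nom -29.300 → Σnom=-27.120; wc +0.083/-0.210 → slack +2.850/-2.149; half-tol=0.146, Σhalf²=0.796187
Nominal = -27.120. Worst-case = [-27.120 - 2.149, -27.120 + 2.850] = [-29.269, -24.270]. RSS = √0.796187 = 0.892.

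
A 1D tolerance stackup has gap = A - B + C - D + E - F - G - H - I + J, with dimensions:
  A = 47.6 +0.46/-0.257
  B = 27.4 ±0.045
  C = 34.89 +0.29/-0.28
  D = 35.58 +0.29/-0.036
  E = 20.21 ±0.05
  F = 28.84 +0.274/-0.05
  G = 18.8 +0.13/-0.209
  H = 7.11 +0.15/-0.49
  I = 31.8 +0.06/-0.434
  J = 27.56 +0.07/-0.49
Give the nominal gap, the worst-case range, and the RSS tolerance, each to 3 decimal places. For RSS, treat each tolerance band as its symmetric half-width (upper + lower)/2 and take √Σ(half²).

Stack each dimension's contribution:
  +A: nom +47.600 → Σnom=47.600; wc +0.460/-0.257 → slack +0.460/-0.257; half-tol=0.359, Σhalf²=0.128522
  -B: nom -27.400 → Σnom=20.200; wc +0.045/-0.045 → slack +0.505/-0.302; half-tol=0.045, Σhalf²=0.130547
  +C: nom +34.890 → Σnom=55.090; wc +0.290/-0.280 → slack +0.795/-0.582; half-tol=0.285, Σhalf²=0.211772
  -D: nom -35.580 → Σnom=19.510; wc +0.036/-0.290 → slack +0.831/-0.872; half-tol=0.163, Σhalf²=0.238341
  +E: nom +20.210 → Σnom=39.720; wc +0.050/-0.050 → slack +0.881/-0.922; half-tol=0.050, Σhalf²=0.240841
  -F: nom -28.840 → Σnom=10.880; wc +0.050/-0.274 → slack +0.931/-1.196; half-tol=0.162, Σhalf²=0.267085
  -G: nom -18.800 → Σnom=-7.920; wc +0.209/-0.130 → slack +1.140/-1.326; half-tol=0.169, Σhalf²=0.295816
  -H: nom -7.110 → Σnom=-15.030; wc +0.490/-0.150 → slack +1.630/-1.476; half-tol=0.320, Σhalf²=0.398216
  -I: nom -31.800 → Σnom=-46.830; wc +0.434/-0.060 → slack +2.064/-1.536; half-tol=0.247, Σhalf²=0.459225
  +J: nom +27.560 → Σnom=-19.270; wc +0.070/-0.490 → slack +2.134/-2.026; half-tol=0.280, Σhalf²=0.537625
Nominal = -19.270. Worst-case = [-19.270 - 2.026, -19.270 + 2.134] = [-21.296, -17.136]. RSS = √0.537625 = 0.733.

nominal=-19.270 wc=[-21.296,-17.136] rss=0.733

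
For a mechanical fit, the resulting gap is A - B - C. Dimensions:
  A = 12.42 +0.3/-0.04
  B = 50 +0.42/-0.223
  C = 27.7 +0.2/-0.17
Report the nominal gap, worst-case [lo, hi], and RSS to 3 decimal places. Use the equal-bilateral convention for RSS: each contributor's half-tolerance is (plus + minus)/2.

Stack each dimension's contribution:
  +A: nom +12.420 → Σnom=12.420; wc +0.300/-0.040 → slack +0.300/-0.040; half-tol=0.170, Σhalf²=0.028900
  -B: nom -50.000 → Σnom=-37.580; wc +0.223/-0.420 → slack +0.523/-0.460; half-tol=0.322, Σhalf²=0.132262
  -C: nom -27.700 → Σnom=-65.280; wc +0.170/-0.200 → slack +0.693/-0.660; half-tol=0.185, Σhalf²=0.166487
Nominal = -65.280. Worst-case = [-65.280 - 0.660, -65.280 + 0.693] = [-65.940, -64.587]. RSS = √0.166487 = 0.408.

nominal=-65.280 wc=[-65.940,-64.587] rss=0.408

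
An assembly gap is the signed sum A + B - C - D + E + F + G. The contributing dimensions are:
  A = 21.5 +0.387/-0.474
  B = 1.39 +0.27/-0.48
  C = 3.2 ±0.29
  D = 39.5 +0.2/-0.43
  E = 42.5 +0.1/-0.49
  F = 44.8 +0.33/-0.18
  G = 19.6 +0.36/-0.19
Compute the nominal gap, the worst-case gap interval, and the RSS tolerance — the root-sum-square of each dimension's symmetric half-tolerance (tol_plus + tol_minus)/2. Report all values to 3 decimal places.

Stack each dimension's contribution:
  +A: nom +21.500 → Σnom=21.500; wc +0.387/-0.474 → slack +0.387/-0.474; half-tol=0.430, Σhalf²=0.185330
  +B: nom +1.390 → Σnom=22.890; wc +0.270/-0.480 → slack +0.657/-0.954; half-tol=0.375, Σhalf²=0.325955
  -C: nom -3.200 → Σnom=19.690; wc +0.290/-0.290 → slack +0.947/-1.244; half-tol=0.290, Σhalf²=0.410055
  -D: nom -39.500 → Σnom=-19.810; wc +0.430/-0.200 → slack +1.377/-1.444; half-tol=0.315, Σhalf²=0.509280
  +E: nom +42.500 → Σnom=22.690; wc +0.100/-0.490 → slack +1.477/-1.934; half-tol=0.295, Σhalf²=0.596305
  +F: nom +44.800 → Σnom=67.490; wc +0.330/-0.180 → slack +1.807/-2.114; half-tol=0.255, Σhalf²=0.661330
  +G: nom +19.600 → Σnom=87.090; wc +0.360/-0.190 → slack +2.167/-2.304; half-tol=0.275, Σhalf²=0.736955
Nominal = 87.090. Worst-case = [87.090 - 2.304, 87.090 + 2.167] = [84.786, 89.257]. RSS = √0.736955 = 0.858.

nominal=87.090 wc=[84.786,89.257] rss=0.858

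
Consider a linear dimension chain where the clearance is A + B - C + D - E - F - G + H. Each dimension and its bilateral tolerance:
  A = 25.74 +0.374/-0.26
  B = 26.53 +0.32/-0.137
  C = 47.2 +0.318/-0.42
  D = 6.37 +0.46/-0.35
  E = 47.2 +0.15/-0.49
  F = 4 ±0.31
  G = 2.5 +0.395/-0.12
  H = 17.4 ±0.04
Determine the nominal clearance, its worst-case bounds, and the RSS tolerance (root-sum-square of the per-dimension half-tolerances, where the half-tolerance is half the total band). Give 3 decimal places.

nominal=-24.860 wc=[-26.820,-22.326] rss=0.848

Stack each dimension's contribution:
  +A: nom +25.740 → Σnom=25.740; wc +0.374/-0.260 → slack +0.374/-0.260; half-tol=0.317, Σhalf²=0.100489
  +B: nom +26.530 → Σnom=52.270; wc +0.320/-0.137 → slack +0.694/-0.397; half-tol=0.229, Σhalf²=0.152701
  -C: nom -47.200 → Σnom=5.070; wc +0.420/-0.318 → slack +1.114/-0.715; half-tol=0.369, Σhalf²=0.288862
  +D: nom +6.370 → Σnom=11.440; wc +0.460/-0.350 → slack +1.574/-1.065; half-tol=0.405, Σhalf²=0.452887
  -E: nom -47.200 → Σnom=-35.760; wc +0.490/-0.150 → slack +2.064/-1.215; half-tol=0.320, Σhalf²=0.555287
  -F: nom -4.000 → Σnom=-39.760; wc +0.310/-0.310 → slack +2.374/-1.525; half-tol=0.310, Σhalf²=0.651387
  -G: nom -2.500 → Σnom=-42.260; wc +0.120/-0.395 → slack +2.494/-1.920; half-tol=0.258, Σhalf²=0.717693
  +H: nom +17.400 → Σnom=-24.860; wc +0.040/-0.040 → slack +2.534/-1.960; half-tol=0.040, Σhalf²=0.719294
Nominal = -24.860. Worst-case = [-24.860 - 1.960, -24.860 + 2.534] = [-26.820, -22.326]. RSS = √0.719294 = 0.848.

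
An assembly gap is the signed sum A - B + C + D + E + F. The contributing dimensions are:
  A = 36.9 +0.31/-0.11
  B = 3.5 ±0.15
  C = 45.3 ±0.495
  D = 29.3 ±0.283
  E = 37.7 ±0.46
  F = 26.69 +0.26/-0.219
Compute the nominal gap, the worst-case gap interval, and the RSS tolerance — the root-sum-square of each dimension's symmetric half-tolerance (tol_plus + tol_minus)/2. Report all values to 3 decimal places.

nominal=172.390 wc=[170.673,174.348] rss=0.813

Stack each dimension's contribution:
  +A: nom +36.900 → Σnom=36.900; wc +0.310/-0.110 → slack +0.310/-0.110; half-tol=0.210, Σhalf²=0.044100
  -B: nom -3.500 → Σnom=33.400; wc +0.150/-0.150 → slack +0.460/-0.260; half-tol=0.150, Σhalf²=0.066600
  +C: nom +45.300 → Σnom=78.700; wc +0.495/-0.495 → slack +0.955/-0.755; half-tol=0.495, Σhalf²=0.311625
  +D: nom +29.300 → Σnom=108.000; wc +0.283/-0.283 → slack +1.238/-1.038; half-tol=0.283, Σhalf²=0.391714
  +E: nom +37.700 → Σnom=145.700; wc +0.460/-0.460 → slack +1.698/-1.498; half-tol=0.460, Σhalf²=0.603314
  +F: nom +26.690 → Σnom=172.390; wc +0.260/-0.219 → slack +1.958/-1.717; half-tol=0.239, Σhalf²=0.660674
Nominal = 172.390. Worst-case = [172.390 - 1.717, 172.390 + 1.958] = [170.673, 174.348]. RSS = √0.660674 = 0.813.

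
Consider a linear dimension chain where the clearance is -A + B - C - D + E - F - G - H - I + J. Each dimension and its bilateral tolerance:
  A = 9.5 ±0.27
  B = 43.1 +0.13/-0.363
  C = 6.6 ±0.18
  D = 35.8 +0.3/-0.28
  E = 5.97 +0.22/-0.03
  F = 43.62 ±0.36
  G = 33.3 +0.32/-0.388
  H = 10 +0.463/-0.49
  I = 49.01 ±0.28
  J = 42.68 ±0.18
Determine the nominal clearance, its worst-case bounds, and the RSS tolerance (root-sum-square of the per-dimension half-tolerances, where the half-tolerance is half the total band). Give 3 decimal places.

nominal=-96.080 wc=[-98.826,-93.302] rss=0.927

Stack each dimension's contribution:
  -A: nom -9.500 → Σnom=-9.500; wc +0.270/-0.270 → slack +0.270/-0.270; half-tol=0.270, Σhalf²=0.072900
  +B: nom +43.100 → Σnom=33.600; wc +0.130/-0.363 → slack +0.400/-0.633; half-tol=0.246, Σhalf²=0.133662
  -C: nom -6.600 → Σnom=27.000; wc +0.180/-0.180 → slack +0.580/-0.813; half-tol=0.180, Σhalf²=0.166062
  -D: nom -35.800 → Σnom=-8.800; wc +0.280/-0.300 → slack +0.860/-1.113; half-tol=0.290, Σhalf²=0.250162
  +E: nom +5.970 → Σnom=-2.830; wc +0.220/-0.030 → slack +1.080/-1.143; half-tol=0.125, Σhalf²=0.265787
  -F: nom -43.620 → Σnom=-46.450; wc +0.360/-0.360 → slack +1.440/-1.503; half-tol=0.360, Σhalf²=0.395387
  -G: nom -33.300 → Σnom=-79.750; wc +0.388/-0.320 → slack +1.828/-1.823; half-tol=0.354, Σhalf²=0.520703
  -H: nom -10.000 → Σnom=-89.750; wc +0.490/-0.463 → slack +2.318/-2.286; half-tol=0.477, Σhalf²=0.747756
  -I: nom -49.010 → Σnom=-138.760; wc +0.280/-0.280 → slack +2.598/-2.566; half-tol=0.280, Σhalf²=0.826156
  +J: nom +42.680 → Σnom=-96.080; wc +0.180/-0.180 → slack +2.778/-2.746; half-tol=0.180, Σhalf²=0.858556
Nominal = -96.080. Worst-case = [-96.080 - 2.746, -96.080 + 2.778] = [-98.826, -93.302]. RSS = √0.858556 = 0.927.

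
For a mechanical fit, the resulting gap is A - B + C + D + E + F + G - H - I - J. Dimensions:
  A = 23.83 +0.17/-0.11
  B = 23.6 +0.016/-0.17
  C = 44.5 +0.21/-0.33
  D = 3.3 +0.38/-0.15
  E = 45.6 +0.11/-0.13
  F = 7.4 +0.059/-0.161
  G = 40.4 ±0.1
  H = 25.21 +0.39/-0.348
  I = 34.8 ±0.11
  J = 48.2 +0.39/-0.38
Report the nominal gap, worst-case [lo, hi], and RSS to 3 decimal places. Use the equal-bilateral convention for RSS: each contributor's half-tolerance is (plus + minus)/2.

Stack each dimension's contribution:
  +A: nom +23.830 → Σnom=23.830; wc +0.170/-0.110 → slack +0.170/-0.110; half-tol=0.140, Σhalf²=0.019600
  -B: nom -23.600 → Σnom=0.230; wc +0.170/-0.016 → slack +0.340/-0.126; half-tol=0.093, Σhalf²=0.028249
  +C: nom +44.500 → Σnom=44.730; wc +0.210/-0.330 → slack +0.550/-0.456; half-tol=0.270, Σhalf²=0.101149
  +D: nom +3.300 → Σnom=48.030; wc +0.380/-0.150 → slack +0.930/-0.606; half-tol=0.265, Σhalf²=0.171374
  +E: nom +45.600 → Σnom=93.630; wc +0.110/-0.130 → slack +1.040/-0.736; half-tol=0.120, Σhalf²=0.185774
  +F: nom +7.400 → Σnom=101.030; wc +0.059/-0.161 → slack +1.099/-0.897; half-tol=0.110, Σhalf²=0.197874
  +G: nom +40.400 → Σnom=141.430; wc +0.100/-0.100 → slack +1.199/-0.997; half-tol=0.100, Σhalf²=0.207874
  -H: nom -25.210 → Σnom=116.220; wc +0.348/-0.390 → slack +1.547/-1.387; half-tol=0.369, Σhalf²=0.344035
  -I: nom -34.800 → Σnom=81.420; wc +0.110/-0.110 → slack +1.657/-1.497; half-tol=0.110, Σhalf²=0.356135
  -J: nom -48.200 → Σnom=33.220; wc +0.380/-0.390 → slack +2.037/-1.887; half-tol=0.385, Σhalf²=0.504360
Nominal = 33.220. Worst-case = [33.220 - 1.887, 33.220 + 2.037] = [31.333, 35.257]. RSS = √0.504360 = 0.710.

nominal=33.220 wc=[31.333,35.257] rss=0.710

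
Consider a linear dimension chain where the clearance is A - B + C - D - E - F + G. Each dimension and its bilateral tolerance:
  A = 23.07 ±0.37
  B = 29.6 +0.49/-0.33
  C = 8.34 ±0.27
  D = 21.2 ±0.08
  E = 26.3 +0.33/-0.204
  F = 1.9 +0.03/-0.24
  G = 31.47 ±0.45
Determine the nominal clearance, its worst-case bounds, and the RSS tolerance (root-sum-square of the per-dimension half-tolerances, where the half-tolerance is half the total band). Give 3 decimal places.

nominal=-16.120 wc=[-18.140,-14.176] rss=0.822

Stack each dimension's contribution:
  +A: nom +23.070 → Σnom=23.070; wc +0.370/-0.370 → slack +0.370/-0.370; half-tol=0.370, Σhalf²=0.136900
  -B: nom -29.600 → Σnom=-6.530; wc +0.330/-0.490 → slack +0.700/-0.860; half-tol=0.410, Σhalf²=0.305000
  +C: nom +8.340 → Σnom=1.810; wc +0.270/-0.270 → slack +0.970/-1.130; half-tol=0.270, Σhalf²=0.377900
  -D: nom -21.200 → Σnom=-19.390; wc +0.080/-0.080 → slack +1.050/-1.210; half-tol=0.080, Σhalf²=0.384300
  -E: nom -26.300 → Σnom=-45.690; wc +0.204/-0.330 → slack +1.254/-1.540; half-tol=0.267, Σhalf²=0.455589
  -F: nom -1.900 → Σnom=-47.590; wc +0.240/-0.030 → slack +1.494/-1.570; half-tol=0.135, Σhalf²=0.473814
  +G: nom +31.470 → Σnom=-16.120; wc +0.450/-0.450 → slack +1.944/-2.020; half-tol=0.450, Σhalf²=0.676314
Nominal = -16.120. Worst-case = [-16.120 - 2.020, -16.120 + 1.944] = [-18.140, -14.176]. RSS = √0.676314 = 0.822.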